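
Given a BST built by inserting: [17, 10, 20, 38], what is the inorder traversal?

Tree insertion order: [17, 10, 20, 38]
Tree (level-order array): [17, 10, 20, None, None, None, 38]
Inorder traversal: [10, 17, 20, 38]


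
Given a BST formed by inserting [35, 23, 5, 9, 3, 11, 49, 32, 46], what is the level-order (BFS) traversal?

Tree insertion order: [35, 23, 5, 9, 3, 11, 49, 32, 46]
Tree (level-order array): [35, 23, 49, 5, 32, 46, None, 3, 9, None, None, None, None, None, None, None, 11]
BFS from the root, enqueuing left then right child of each popped node:
  queue [35] -> pop 35, enqueue [23, 49], visited so far: [35]
  queue [23, 49] -> pop 23, enqueue [5, 32], visited so far: [35, 23]
  queue [49, 5, 32] -> pop 49, enqueue [46], visited so far: [35, 23, 49]
  queue [5, 32, 46] -> pop 5, enqueue [3, 9], visited so far: [35, 23, 49, 5]
  queue [32, 46, 3, 9] -> pop 32, enqueue [none], visited so far: [35, 23, 49, 5, 32]
  queue [46, 3, 9] -> pop 46, enqueue [none], visited so far: [35, 23, 49, 5, 32, 46]
  queue [3, 9] -> pop 3, enqueue [none], visited so far: [35, 23, 49, 5, 32, 46, 3]
  queue [9] -> pop 9, enqueue [11], visited so far: [35, 23, 49, 5, 32, 46, 3, 9]
  queue [11] -> pop 11, enqueue [none], visited so far: [35, 23, 49, 5, 32, 46, 3, 9, 11]
Result: [35, 23, 49, 5, 32, 46, 3, 9, 11]


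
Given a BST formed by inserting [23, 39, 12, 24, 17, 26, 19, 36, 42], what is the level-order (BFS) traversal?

Tree insertion order: [23, 39, 12, 24, 17, 26, 19, 36, 42]
Tree (level-order array): [23, 12, 39, None, 17, 24, 42, None, 19, None, 26, None, None, None, None, None, 36]
BFS from the root, enqueuing left then right child of each popped node:
  queue [23] -> pop 23, enqueue [12, 39], visited so far: [23]
  queue [12, 39] -> pop 12, enqueue [17], visited so far: [23, 12]
  queue [39, 17] -> pop 39, enqueue [24, 42], visited so far: [23, 12, 39]
  queue [17, 24, 42] -> pop 17, enqueue [19], visited so far: [23, 12, 39, 17]
  queue [24, 42, 19] -> pop 24, enqueue [26], visited so far: [23, 12, 39, 17, 24]
  queue [42, 19, 26] -> pop 42, enqueue [none], visited so far: [23, 12, 39, 17, 24, 42]
  queue [19, 26] -> pop 19, enqueue [none], visited so far: [23, 12, 39, 17, 24, 42, 19]
  queue [26] -> pop 26, enqueue [36], visited so far: [23, 12, 39, 17, 24, 42, 19, 26]
  queue [36] -> pop 36, enqueue [none], visited so far: [23, 12, 39, 17, 24, 42, 19, 26, 36]
Result: [23, 12, 39, 17, 24, 42, 19, 26, 36]


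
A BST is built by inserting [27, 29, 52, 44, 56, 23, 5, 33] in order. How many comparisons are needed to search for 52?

Search path for 52: 27 -> 29 -> 52
Found: True
Comparisons: 3


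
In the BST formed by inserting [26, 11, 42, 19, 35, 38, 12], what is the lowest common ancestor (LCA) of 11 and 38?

Tree insertion order: [26, 11, 42, 19, 35, 38, 12]
Tree (level-order array): [26, 11, 42, None, 19, 35, None, 12, None, None, 38]
In a BST, the LCA of p=11, q=38 is the first node v on the
root-to-leaf path with p <= v <= q (go left if both < v, right if both > v).
Walk from root:
  at 26: 11 <= 26 <= 38, this is the LCA
LCA = 26


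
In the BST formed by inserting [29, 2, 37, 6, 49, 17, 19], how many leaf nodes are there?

Tree built from: [29, 2, 37, 6, 49, 17, 19]
Tree (level-order array): [29, 2, 37, None, 6, None, 49, None, 17, None, None, None, 19]
Rule: A leaf has 0 children.
Per-node child counts:
  node 29: 2 child(ren)
  node 2: 1 child(ren)
  node 6: 1 child(ren)
  node 17: 1 child(ren)
  node 19: 0 child(ren)
  node 37: 1 child(ren)
  node 49: 0 child(ren)
Matching nodes: [19, 49]
Count of leaf nodes: 2


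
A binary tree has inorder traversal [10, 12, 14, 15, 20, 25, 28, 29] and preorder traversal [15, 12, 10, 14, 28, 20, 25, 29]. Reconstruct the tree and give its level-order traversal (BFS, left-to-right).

Inorder:  [10, 12, 14, 15, 20, 25, 28, 29]
Preorder: [15, 12, 10, 14, 28, 20, 25, 29]
Algorithm: preorder visits root first, so consume preorder in order;
for each root, split the current inorder slice at that value into
left-subtree inorder and right-subtree inorder, then recurse.
Recursive splits:
  root=15; inorder splits into left=[10, 12, 14], right=[20, 25, 28, 29]
  root=12; inorder splits into left=[10], right=[14]
  root=10; inorder splits into left=[], right=[]
  root=14; inorder splits into left=[], right=[]
  root=28; inorder splits into left=[20, 25], right=[29]
  root=20; inorder splits into left=[], right=[25]
  root=25; inorder splits into left=[], right=[]
  root=29; inorder splits into left=[], right=[]
Reconstructed level-order: [15, 12, 28, 10, 14, 20, 29, 25]


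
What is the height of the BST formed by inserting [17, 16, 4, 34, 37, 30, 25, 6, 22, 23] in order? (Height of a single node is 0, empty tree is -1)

Insertion order: [17, 16, 4, 34, 37, 30, 25, 6, 22, 23]
Tree (level-order array): [17, 16, 34, 4, None, 30, 37, None, 6, 25, None, None, None, None, None, 22, None, None, 23]
Compute height bottom-up (empty subtree = -1):
  height(6) = 1 + max(-1, -1) = 0
  height(4) = 1 + max(-1, 0) = 1
  height(16) = 1 + max(1, -1) = 2
  height(23) = 1 + max(-1, -1) = 0
  height(22) = 1 + max(-1, 0) = 1
  height(25) = 1 + max(1, -1) = 2
  height(30) = 1 + max(2, -1) = 3
  height(37) = 1 + max(-1, -1) = 0
  height(34) = 1 + max(3, 0) = 4
  height(17) = 1 + max(2, 4) = 5
Height = 5


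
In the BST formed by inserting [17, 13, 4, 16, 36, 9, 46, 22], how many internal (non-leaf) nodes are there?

Tree built from: [17, 13, 4, 16, 36, 9, 46, 22]
Tree (level-order array): [17, 13, 36, 4, 16, 22, 46, None, 9]
Rule: An internal node has at least one child.
Per-node child counts:
  node 17: 2 child(ren)
  node 13: 2 child(ren)
  node 4: 1 child(ren)
  node 9: 0 child(ren)
  node 16: 0 child(ren)
  node 36: 2 child(ren)
  node 22: 0 child(ren)
  node 46: 0 child(ren)
Matching nodes: [17, 13, 4, 36]
Count of internal (non-leaf) nodes: 4


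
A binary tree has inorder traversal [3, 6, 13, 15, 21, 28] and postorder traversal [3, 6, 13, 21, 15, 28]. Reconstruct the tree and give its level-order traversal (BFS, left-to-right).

Inorder:   [3, 6, 13, 15, 21, 28]
Postorder: [3, 6, 13, 21, 15, 28]
Algorithm: postorder visits root last, so walk postorder right-to-left;
each value is the root of the current inorder slice — split it at that
value, recurse on the right subtree first, then the left.
Recursive splits:
  root=28; inorder splits into left=[3, 6, 13, 15, 21], right=[]
  root=15; inorder splits into left=[3, 6, 13], right=[21]
  root=21; inorder splits into left=[], right=[]
  root=13; inorder splits into left=[3, 6], right=[]
  root=6; inorder splits into left=[3], right=[]
  root=3; inorder splits into left=[], right=[]
Reconstructed level-order: [28, 15, 13, 21, 6, 3]


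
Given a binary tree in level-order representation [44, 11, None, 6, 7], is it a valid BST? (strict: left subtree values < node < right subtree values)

Level-order array: [44, 11, None, 6, 7]
Validate using subtree bounds (lo, hi): at each node, require lo < value < hi,
then recurse left with hi=value and right with lo=value.
Preorder trace (stopping at first violation):
  at node 44 with bounds (-inf, +inf): OK
  at node 11 with bounds (-inf, 44): OK
  at node 6 with bounds (-inf, 11): OK
  at node 7 with bounds (11, 44): VIOLATION
Node 7 violates its bound: not (11 < 7 < 44).
Result: Not a valid BST


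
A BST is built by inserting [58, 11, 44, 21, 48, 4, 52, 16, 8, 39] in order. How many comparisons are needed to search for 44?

Search path for 44: 58 -> 11 -> 44
Found: True
Comparisons: 3


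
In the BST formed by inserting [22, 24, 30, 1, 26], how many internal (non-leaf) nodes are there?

Tree built from: [22, 24, 30, 1, 26]
Tree (level-order array): [22, 1, 24, None, None, None, 30, 26]
Rule: An internal node has at least one child.
Per-node child counts:
  node 22: 2 child(ren)
  node 1: 0 child(ren)
  node 24: 1 child(ren)
  node 30: 1 child(ren)
  node 26: 0 child(ren)
Matching nodes: [22, 24, 30]
Count of internal (non-leaf) nodes: 3


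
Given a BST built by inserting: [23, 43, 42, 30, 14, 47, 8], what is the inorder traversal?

Tree insertion order: [23, 43, 42, 30, 14, 47, 8]
Tree (level-order array): [23, 14, 43, 8, None, 42, 47, None, None, 30]
Inorder traversal: [8, 14, 23, 30, 42, 43, 47]


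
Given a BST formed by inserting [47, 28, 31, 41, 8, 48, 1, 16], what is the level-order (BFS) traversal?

Tree insertion order: [47, 28, 31, 41, 8, 48, 1, 16]
Tree (level-order array): [47, 28, 48, 8, 31, None, None, 1, 16, None, 41]
BFS from the root, enqueuing left then right child of each popped node:
  queue [47] -> pop 47, enqueue [28, 48], visited so far: [47]
  queue [28, 48] -> pop 28, enqueue [8, 31], visited so far: [47, 28]
  queue [48, 8, 31] -> pop 48, enqueue [none], visited so far: [47, 28, 48]
  queue [8, 31] -> pop 8, enqueue [1, 16], visited so far: [47, 28, 48, 8]
  queue [31, 1, 16] -> pop 31, enqueue [41], visited so far: [47, 28, 48, 8, 31]
  queue [1, 16, 41] -> pop 1, enqueue [none], visited so far: [47, 28, 48, 8, 31, 1]
  queue [16, 41] -> pop 16, enqueue [none], visited so far: [47, 28, 48, 8, 31, 1, 16]
  queue [41] -> pop 41, enqueue [none], visited so far: [47, 28, 48, 8, 31, 1, 16, 41]
Result: [47, 28, 48, 8, 31, 1, 16, 41]


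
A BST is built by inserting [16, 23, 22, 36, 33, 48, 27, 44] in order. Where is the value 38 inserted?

Starting tree (level order): [16, None, 23, 22, 36, None, None, 33, 48, 27, None, 44]
Insertion path: 16 -> 23 -> 36 -> 48 -> 44
Result: insert 38 as left child of 44
Final tree (level order): [16, None, 23, 22, 36, None, None, 33, 48, 27, None, 44, None, None, None, 38]


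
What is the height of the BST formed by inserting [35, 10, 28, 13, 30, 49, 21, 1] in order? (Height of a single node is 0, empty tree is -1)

Insertion order: [35, 10, 28, 13, 30, 49, 21, 1]
Tree (level-order array): [35, 10, 49, 1, 28, None, None, None, None, 13, 30, None, 21]
Compute height bottom-up (empty subtree = -1):
  height(1) = 1 + max(-1, -1) = 0
  height(21) = 1 + max(-1, -1) = 0
  height(13) = 1 + max(-1, 0) = 1
  height(30) = 1 + max(-1, -1) = 0
  height(28) = 1 + max(1, 0) = 2
  height(10) = 1 + max(0, 2) = 3
  height(49) = 1 + max(-1, -1) = 0
  height(35) = 1 + max(3, 0) = 4
Height = 4


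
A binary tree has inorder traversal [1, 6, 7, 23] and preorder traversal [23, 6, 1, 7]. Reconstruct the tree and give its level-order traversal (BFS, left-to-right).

Inorder:  [1, 6, 7, 23]
Preorder: [23, 6, 1, 7]
Algorithm: preorder visits root first, so consume preorder in order;
for each root, split the current inorder slice at that value into
left-subtree inorder and right-subtree inorder, then recurse.
Recursive splits:
  root=23; inorder splits into left=[1, 6, 7], right=[]
  root=6; inorder splits into left=[1], right=[7]
  root=1; inorder splits into left=[], right=[]
  root=7; inorder splits into left=[], right=[]
Reconstructed level-order: [23, 6, 1, 7]


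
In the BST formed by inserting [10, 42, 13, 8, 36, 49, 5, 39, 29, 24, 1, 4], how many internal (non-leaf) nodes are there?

Tree built from: [10, 42, 13, 8, 36, 49, 5, 39, 29, 24, 1, 4]
Tree (level-order array): [10, 8, 42, 5, None, 13, 49, 1, None, None, 36, None, None, None, 4, 29, 39, None, None, 24]
Rule: An internal node has at least one child.
Per-node child counts:
  node 10: 2 child(ren)
  node 8: 1 child(ren)
  node 5: 1 child(ren)
  node 1: 1 child(ren)
  node 4: 0 child(ren)
  node 42: 2 child(ren)
  node 13: 1 child(ren)
  node 36: 2 child(ren)
  node 29: 1 child(ren)
  node 24: 0 child(ren)
  node 39: 0 child(ren)
  node 49: 0 child(ren)
Matching nodes: [10, 8, 5, 1, 42, 13, 36, 29]
Count of internal (non-leaf) nodes: 8


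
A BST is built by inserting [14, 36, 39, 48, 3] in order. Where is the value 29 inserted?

Starting tree (level order): [14, 3, 36, None, None, None, 39, None, 48]
Insertion path: 14 -> 36
Result: insert 29 as left child of 36
Final tree (level order): [14, 3, 36, None, None, 29, 39, None, None, None, 48]


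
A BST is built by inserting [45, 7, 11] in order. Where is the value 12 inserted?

Starting tree (level order): [45, 7, None, None, 11]
Insertion path: 45 -> 7 -> 11
Result: insert 12 as right child of 11
Final tree (level order): [45, 7, None, None, 11, None, 12]


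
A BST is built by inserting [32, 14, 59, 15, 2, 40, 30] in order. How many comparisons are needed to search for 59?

Search path for 59: 32 -> 59
Found: True
Comparisons: 2


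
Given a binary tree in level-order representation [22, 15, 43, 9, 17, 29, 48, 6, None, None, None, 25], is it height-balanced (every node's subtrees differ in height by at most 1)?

Tree (level-order array): [22, 15, 43, 9, 17, 29, 48, 6, None, None, None, 25]
Definition: a tree is height-balanced if, at every node, |h(left) - h(right)| <= 1 (empty subtree has height -1).
Bottom-up per-node check:
  node 6: h_left=-1, h_right=-1, diff=0 [OK], height=0
  node 9: h_left=0, h_right=-1, diff=1 [OK], height=1
  node 17: h_left=-1, h_right=-1, diff=0 [OK], height=0
  node 15: h_left=1, h_right=0, diff=1 [OK], height=2
  node 25: h_left=-1, h_right=-1, diff=0 [OK], height=0
  node 29: h_left=0, h_right=-1, diff=1 [OK], height=1
  node 48: h_left=-1, h_right=-1, diff=0 [OK], height=0
  node 43: h_left=1, h_right=0, diff=1 [OK], height=2
  node 22: h_left=2, h_right=2, diff=0 [OK], height=3
All nodes satisfy the balance condition.
Result: Balanced


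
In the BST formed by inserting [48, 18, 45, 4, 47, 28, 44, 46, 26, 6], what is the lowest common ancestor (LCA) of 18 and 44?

Tree insertion order: [48, 18, 45, 4, 47, 28, 44, 46, 26, 6]
Tree (level-order array): [48, 18, None, 4, 45, None, 6, 28, 47, None, None, 26, 44, 46]
In a BST, the LCA of p=18, q=44 is the first node v on the
root-to-leaf path with p <= v <= q (go left if both < v, right if both > v).
Walk from root:
  at 48: both 18 and 44 < 48, go left
  at 18: 18 <= 18 <= 44, this is the LCA
LCA = 18


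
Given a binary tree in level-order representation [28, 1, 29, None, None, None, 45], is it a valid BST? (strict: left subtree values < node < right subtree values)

Level-order array: [28, 1, 29, None, None, None, 45]
Validate using subtree bounds (lo, hi): at each node, require lo < value < hi,
then recurse left with hi=value and right with lo=value.
Preorder trace (stopping at first violation):
  at node 28 with bounds (-inf, +inf): OK
  at node 1 with bounds (-inf, 28): OK
  at node 29 with bounds (28, +inf): OK
  at node 45 with bounds (29, +inf): OK
No violation found at any node.
Result: Valid BST


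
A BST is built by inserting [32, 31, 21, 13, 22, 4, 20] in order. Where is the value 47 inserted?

Starting tree (level order): [32, 31, None, 21, None, 13, 22, 4, 20]
Insertion path: 32
Result: insert 47 as right child of 32
Final tree (level order): [32, 31, 47, 21, None, None, None, 13, 22, 4, 20]


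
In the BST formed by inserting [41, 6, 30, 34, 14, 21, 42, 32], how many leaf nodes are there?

Tree built from: [41, 6, 30, 34, 14, 21, 42, 32]
Tree (level-order array): [41, 6, 42, None, 30, None, None, 14, 34, None, 21, 32]
Rule: A leaf has 0 children.
Per-node child counts:
  node 41: 2 child(ren)
  node 6: 1 child(ren)
  node 30: 2 child(ren)
  node 14: 1 child(ren)
  node 21: 0 child(ren)
  node 34: 1 child(ren)
  node 32: 0 child(ren)
  node 42: 0 child(ren)
Matching nodes: [21, 32, 42]
Count of leaf nodes: 3


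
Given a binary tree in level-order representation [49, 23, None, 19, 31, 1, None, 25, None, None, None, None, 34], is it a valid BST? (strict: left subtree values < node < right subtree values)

Level-order array: [49, 23, None, 19, 31, 1, None, 25, None, None, None, None, 34]
Validate using subtree bounds (lo, hi): at each node, require lo < value < hi,
then recurse left with hi=value and right with lo=value.
Preorder trace (stopping at first violation):
  at node 49 with bounds (-inf, +inf): OK
  at node 23 with bounds (-inf, 49): OK
  at node 19 with bounds (-inf, 23): OK
  at node 1 with bounds (-inf, 19): OK
  at node 31 with bounds (23, 49): OK
  at node 25 with bounds (23, 31): OK
  at node 34 with bounds (25, 31): VIOLATION
Node 34 violates its bound: not (25 < 34 < 31).
Result: Not a valid BST


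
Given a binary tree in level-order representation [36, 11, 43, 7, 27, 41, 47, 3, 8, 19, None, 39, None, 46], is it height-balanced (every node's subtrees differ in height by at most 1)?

Tree (level-order array): [36, 11, 43, 7, 27, 41, 47, 3, 8, 19, None, 39, None, 46]
Definition: a tree is height-balanced if, at every node, |h(left) - h(right)| <= 1 (empty subtree has height -1).
Bottom-up per-node check:
  node 3: h_left=-1, h_right=-1, diff=0 [OK], height=0
  node 8: h_left=-1, h_right=-1, diff=0 [OK], height=0
  node 7: h_left=0, h_right=0, diff=0 [OK], height=1
  node 19: h_left=-1, h_right=-1, diff=0 [OK], height=0
  node 27: h_left=0, h_right=-1, diff=1 [OK], height=1
  node 11: h_left=1, h_right=1, diff=0 [OK], height=2
  node 39: h_left=-1, h_right=-1, diff=0 [OK], height=0
  node 41: h_left=0, h_right=-1, diff=1 [OK], height=1
  node 46: h_left=-1, h_right=-1, diff=0 [OK], height=0
  node 47: h_left=0, h_right=-1, diff=1 [OK], height=1
  node 43: h_left=1, h_right=1, diff=0 [OK], height=2
  node 36: h_left=2, h_right=2, diff=0 [OK], height=3
All nodes satisfy the balance condition.
Result: Balanced


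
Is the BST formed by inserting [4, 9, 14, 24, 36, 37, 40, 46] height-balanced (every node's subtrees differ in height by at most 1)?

Tree (level-order array): [4, None, 9, None, 14, None, 24, None, 36, None, 37, None, 40, None, 46]
Definition: a tree is height-balanced if, at every node, |h(left) - h(right)| <= 1 (empty subtree has height -1).
Bottom-up per-node check:
  node 46: h_left=-1, h_right=-1, diff=0 [OK], height=0
  node 40: h_left=-1, h_right=0, diff=1 [OK], height=1
  node 37: h_left=-1, h_right=1, diff=2 [FAIL (|-1-1|=2 > 1)], height=2
  node 36: h_left=-1, h_right=2, diff=3 [FAIL (|-1-2|=3 > 1)], height=3
  node 24: h_left=-1, h_right=3, diff=4 [FAIL (|-1-3|=4 > 1)], height=4
  node 14: h_left=-1, h_right=4, diff=5 [FAIL (|-1-4|=5 > 1)], height=5
  node 9: h_left=-1, h_right=5, diff=6 [FAIL (|-1-5|=6 > 1)], height=6
  node 4: h_left=-1, h_right=6, diff=7 [FAIL (|-1-6|=7 > 1)], height=7
Node 37 violates the condition: |-1 - 1| = 2 > 1.
Result: Not balanced


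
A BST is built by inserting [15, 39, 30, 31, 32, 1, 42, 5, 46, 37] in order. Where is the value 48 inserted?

Starting tree (level order): [15, 1, 39, None, 5, 30, 42, None, None, None, 31, None, 46, None, 32, None, None, None, 37]
Insertion path: 15 -> 39 -> 42 -> 46
Result: insert 48 as right child of 46
Final tree (level order): [15, 1, 39, None, 5, 30, 42, None, None, None, 31, None, 46, None, 32, None, 48, None, 37]


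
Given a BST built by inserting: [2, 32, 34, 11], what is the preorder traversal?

Tree insertion order: [2, 32, 34, 11]
Tree (level-order array): [2, None, 32, 11, 34]
Preorder traversal: [2, 32, 11, 34]


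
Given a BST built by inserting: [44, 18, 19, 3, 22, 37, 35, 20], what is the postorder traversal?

Tree insertion order: [44, 18, 19, 3, 22, 37, 35, 20]
Tree (level-order array): [44, 18, None, 3, 19, None, None, None, 22, 20, 37, None, None, 35]
Postorder traversal: [3, 20, 35, 37, 22, 19, 18, 44]


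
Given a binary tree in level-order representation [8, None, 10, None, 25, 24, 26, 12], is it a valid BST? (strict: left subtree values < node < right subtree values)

Level-order array: [8, None, 10, None, 25, 24, 26, 12]
Validate using subtree bounds (lo, hi): at each node, require lo < value < hi,
then recurse left with hi=value and right with lo=value.
Preorder trace (stopping at first violation):
  at node 8 with bounds (-inf, +inf): OK
  at node 10 with bounds (8, +inf): OK
  at node 25 with bounds (10, +inf): OK
  at node 24 with bounds (10, 25): OK
  at node 12 with bounds (10, 24): OK
  at node 26 with bounds (25, +inf): OK
No violation found at any node.
Result: Valid BST


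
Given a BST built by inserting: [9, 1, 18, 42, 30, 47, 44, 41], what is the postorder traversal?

Tree insertion order: [9, 1, 18, 42, 30, 47, 44, 41]
Tree (level-order array): [9, 1, 18, None, None, None, 42, 30, 47, None, 41, 44]
Postorder traversal: [1, 41, 30, 44, 47, 42, 18, 9]


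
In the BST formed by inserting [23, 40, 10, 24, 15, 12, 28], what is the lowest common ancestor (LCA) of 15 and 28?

Tree insertion order: [23, 40, 10, 24, 15, 12, 28]
Tree (level-order array): [23, 10, 40, None, 15, 24, None, 12, None, None, 28]
In a BST, the LCA of p=15, q=28 is the first node v on the
root-to-leaf path with p <= v <= q (go left if both < v, right if both > v).
Walk from root:
  at 23: 15 <= 23 <= 28, this is the LCA
LCA = 23


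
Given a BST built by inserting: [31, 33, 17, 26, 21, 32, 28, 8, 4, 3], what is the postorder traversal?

Tree insertion order: [31, 33, 17, 26, 21, 32, 28, 8, 4, 3]
Tree (level-order array): [31, 17, 33, 8, 26, 32, None, 4, None, 21, 28, None, None, 3]
Postorder traversal: [3, 4, 8, 21, 28, 26, 17, 32, 33, 31]


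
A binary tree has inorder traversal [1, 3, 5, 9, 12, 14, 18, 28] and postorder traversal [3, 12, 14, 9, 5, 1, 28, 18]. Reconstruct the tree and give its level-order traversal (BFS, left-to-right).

Inorder:   [1, 3, 5, 9, 12, 14, 18, 28]
Postorder: [3, 12, 14, 9, 5, 1, 28, 18]
Algorithm: postorder visits root last, so walk postorder right-to-left;
each value is the root of the current inorder slice — split it at that
value, recurse on the right subtree first, then the left.
Recursive splits:
  root=18; inorder splits into left=[1, 3, 5, 9, 12, 14], right=[28]
  root=28; inorder splits into left=[], right=[]
  root=1; inorder splits into left=[], right=[3, 5, 9, 12, 14]
  root=5; inorder splits into left=[3], right=[9, 12, 14]
  root=9; inorder splits into left=[], right=[12, 14]
  root=14; inorder splits into left=[12], right=[]
  root=12; inorder splits into left=[], right=[]
  root=3; inorder splits into left=[], right=[]
Reconstructed level-order: [18, 1, 28, 5, 3, 9, 14, 12]


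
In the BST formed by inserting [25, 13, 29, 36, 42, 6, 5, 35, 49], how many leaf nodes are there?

Tree built from: [25, 13, 29, 36, 42, 6, 5, 35, 49]
Tree (level-order array): [25, 13, 29, 6, None, None, 36, 5, None, 35, 42, None, None, None, None, None, 49]
Rule: A leaf has 0 children.
Per-node child counts:
  node 25: 2 child(ren)
  node 13: 1 child(ren)
  node 6: 1 child(ren)
  node 5: 0 child(ren)
  node 29: 1 child(ren)
  node 36: 2 child(ren)
  node 35: 0 child(ren)
  node 42: 1 child(ren)
  node 49: 0 child(ren)
Matching nodes: [5, 35, 49]
Count of leaf nodes: 3


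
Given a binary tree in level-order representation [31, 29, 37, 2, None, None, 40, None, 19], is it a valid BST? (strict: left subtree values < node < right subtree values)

Level-order array: [31, 29, 37, 2, None, None, 40, None, 19]
Validate using subtree bounds (lo, hi): at each node, require lo < value < hi,
then recurse left with hi=value and right with lo=value.
Preorder trace (stopping at first violation):
  at node 31 with bounds (-inf, +inf): OK
  at node 29 with bounds (-inf, 31): OK
  at node 2 with bounds (-inf, 29): OK
  at node 19 with bounds (2, 29): OK
  at node 37 with bounds (31, +inf): OK
  at node 40 with bounds (37, +inf): OK
No violation found at any node.
Result: Valid BST


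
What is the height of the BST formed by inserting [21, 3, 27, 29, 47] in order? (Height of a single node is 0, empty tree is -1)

Insertion order: [21, 3, 27, 29, 47]
Tree (level-order array): [21, 3, 27, None, None, None, 29, None, 47]
Compute height bottom-up (empty subtree = -1):
  height(3) = 1 + max(-1, -1) = 0
  height(47) = 1 + max(-1, -1) = 0
  height(29) = 1 + max(-1, 0) = 1
  height(27) = 1 + max(-1, 1) = 2
  height(21) = 1 + max(0, 2) = 3
Height = 3


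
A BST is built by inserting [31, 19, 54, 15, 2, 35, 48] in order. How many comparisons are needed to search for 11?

Search path for 11: 31 -> 19 -> 15 -> 2
Found: False
Comparisons: 4


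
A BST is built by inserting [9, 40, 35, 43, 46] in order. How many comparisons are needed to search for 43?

Search path for 43: 9 -> 40 -> 43
Found: True
Comparisons: 3


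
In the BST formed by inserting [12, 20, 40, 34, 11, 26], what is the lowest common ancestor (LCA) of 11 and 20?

Tree insertion order: [12, 20, 40, 34, 11, 26]
Tree (level-order array): [12, 11, 20, None, None, None, 40, 34, None, 26]
In a BST, the LCA of p=11, q=20 is the first node v on the
root-to-leaf path with p <= v <= q (go left if both < v, right if both > v).
Walk from root:
  at 12: 11 <= 12 <= 20, this is the LCA
LCA = 12


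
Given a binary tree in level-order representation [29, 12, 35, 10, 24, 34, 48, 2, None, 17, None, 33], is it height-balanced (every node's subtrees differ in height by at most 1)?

Tree (level-order array): [29, 12, 35, 10, 24, 34, 48, 2, None, 17, None, 33]
Definition: a tree is height-balanced if, at every node, |h(left) - h(right)| <= 1 (empty subtree has height -1).
Bottom-up per-node check:
  node 2: h_left=-1, h_right=-1, diff=0 [OK], height=0
  node 10: h_left=0, h_right=-1, diff=1 [OK], height=1
  node 17: h_left=-1, h_right=-1, diff=0 [OK], height=0
  node 24: h_left=0, h_right=-1, diff=1 [OK], height=1
  node 12: h_left=1, h_right=1, diff=0 [OK], height=2
  node 33: h_left=-1, h_right=-1, diff=0 [OK], height=0
  node 34: h_left=0, h_right=-1, diff=1 [OK], height=1
  node 48: h_left=-1, h_right=-1, diff=0 [OK], height=0
  node 35: h_left=1, h_right=0, diff=1 [OK], height=2
  node 29: h_left=2, h_right=2, diff=0 [OK], height=3
All nodes satisfy the balance condition.
Result: Balanced


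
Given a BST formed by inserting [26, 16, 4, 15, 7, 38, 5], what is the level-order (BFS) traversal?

Tree insertion order: [26, 16, 4, 15, 7, 38, 5]
Tree (level-order array): [26, 16, 38, 4, None, None, None, None, 15, 7, None, 5]
BFS from the root, enqueuing left then right child of each popped node:
  queue [26] -> pop 26, enqueue [16, 38], visited so far: [26]
  queue [16, 38] -> pop 16, enqueue [4], visited so far: [26, 16]
  queue [38, 4] -> pop 38, enqueue [none], visited so far: [26, 16, 38]
  queue [4] -> pop 4, enqueue [15], visited so far: [26, 16, 38, 4]
  queue [15] -> pop 15, enqueue [7], visited so far: [26, 16, 38, 4, 15]
  queue [7] -> pop 7, enqueue [5], visited so far: [26, 16, 38, 4, 15, 7]
  queue [5] -> pop 5, enqueue [none], visited so far: [26, 16, 38, 4, 15, 7, 5]
Result: [26, 16, 38, 4, 15, 7, 5]


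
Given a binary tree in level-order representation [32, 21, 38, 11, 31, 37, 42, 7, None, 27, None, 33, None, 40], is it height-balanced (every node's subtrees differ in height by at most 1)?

Tree (level-order array): [32, 21, 38, 11, 31, 37, 42, 7, None, 27, None, 33, None, 40]
Definition: a tree is height-balanced if, at every node, |h(left) - h(right)| <= 1 (empty subtree has height -1).
Bottom-up per-node check:
  node 7: h_left=-1, h_right=-1, diff=0 [OK], height=0
  node 11: h_left=0, h_right=-1, diff=1 [OK], height=1
  node 27: h_left=-1, h_right=-1, diff=0 [OK], height=0
  node 31: h_left=0, h_right=-1, diff=1 [OK], height=1
  node 21: h_left=1, h_right=1, diff=0 [OK], height=2
  node 33: h_left=-1, h_right=-1, diff=0 [OK], height=0
  node 37: h_left=0, h_right=-1, diff=1 [OK], height=1
  node 40: h_left=-1, h_right=-1, diff=0 [OK], height=0
  node 42: h_left=0, h_right=-1, diff=1 [OK], height=1
  node 38: h_left=1, h_right=1, diff=0 [OK], height=2
  node 32: h_left=2, h_right=2, diff=0 [OK], height=3
All nodes satisfy the balance condition.
Result: Balanced


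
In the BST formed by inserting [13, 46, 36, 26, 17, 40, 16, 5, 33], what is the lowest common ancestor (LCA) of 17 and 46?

Tree insertion order: [13, 46, 36, 26, 17, 40, 16, 5, 33]
Tree (level-order array): [13, 5, 46, None, None, 36, None, 26, 40, 17, 33, None, None, 16]
In a BST, the LCA of p=17, q=46 is the first node v on the
root-to-leaf path with p <= v <= q (go left if both < v, right if both > v).
Walk from root:
  at 13: both 17 and 46 > 13, go right
  at 46: 17 <= 46 <= 46, this is the LCA
LCA = 46


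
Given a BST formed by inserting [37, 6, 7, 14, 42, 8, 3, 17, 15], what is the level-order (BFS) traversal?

Tree insertion order: [37, 6, 7, 14, 42, 8, 3, 17, 15]
Tree (level-order array): [37, 6, 42, 3, 7, None, None, None, None, None, 14, 8, 17, None, None, 15]
BFS from the root, enqueuing left then right child of each popped node:
  queue [37] -> pop 37, enqueue [6, 42], visited so far: [37]
  queue [6, 42] -> pop 6, enqueue [3, 7], visited so far: [37, 6]
  queue [42, 3, 7] -> pop 42, enqueue [none], visited so far: [37, 6, 42]
  queue [3, 7] -> pop 3, enqueue [none], visited so far: [37, 6, 42, 3]
  queue [7] -> pop 7, enqueue [14], visited so far: [37, 6, 42, 3, 7]
  queue [14] -> pop 14, enqueue [8, 17], visited so far: [37, 6, 42, 3, 7, 14]
  queue [8, 17] -> pop 8, enqueue [none], visited so far: [37, 6, 42, 3, 7, 14, 8]
  queue [17] -> pop 17, enqueue [15], visited so far: [37, 6, 42, 3, 7, 14, 8, 17]
  queue [15] -> pop 15, enqueue [none], visited so far: [37, 6, 42, 3, 7, 14, 8, 17, 15]
Result: [37, 6, 42, 3, 7, 14, 8, 17, 15]


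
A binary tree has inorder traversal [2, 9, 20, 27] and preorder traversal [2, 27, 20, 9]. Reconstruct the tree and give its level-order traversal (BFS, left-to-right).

Inorder:  [2, 9, 20, 27]
Preorder: [2, 27, 20, 9]
Algorithm: preorder visits root first, so consume preorder in order;
for each root, split the current inorder slice at that value into
left-subtree inorder and right-subtree inorder, then recurse.
Recursive splits:
  root=2; inorder splits into left=[], right=[9, 20, 27]
  root=27; inorder splits into left=[9, 20], right=[]
  root=20; inorder splits into left=[9], right=[]
  root=9; inorder splits into left=[], right=[]
Reconstructed level-order: [2, 27, 20, 9]


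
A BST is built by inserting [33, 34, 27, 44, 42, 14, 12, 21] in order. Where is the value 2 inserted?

Starting tree (level order): [33, 27, 34, 14, None, None, 44, 12, 21, 42]
Insertion path: 33 -> 27 -> 14 -> 12
Result: insert 2 as left child of 12
Final tree (level order): [33, 27, 34, 14, None, None, 44, 12, 21, 42, None, 2]


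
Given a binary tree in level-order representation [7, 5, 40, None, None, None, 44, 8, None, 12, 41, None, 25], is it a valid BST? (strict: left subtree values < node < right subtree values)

Level-order array: [7, 5, 40, None, None, None, 44, 8, None, 12, 41, None, 25]
Validate using subtree bounds (lo, hi): at each node, require lo < value < hi,
then recurse left with hi=value and right with lo=value.
Preorder trace (stopping at first violation):
  at node 7 with bounds (-inf, +inf): OK
  at node 5 with bounds (-inf, 7): OK
  at node 40 with bounds (7, +inf): OK
  at node 44 with bounds (40, +inf): OK
  at node 8 with bounds (40, 44): VIOLATION
Node 8 violates its bound: not (40 < 8 < 44).
Result: Not a valid BST


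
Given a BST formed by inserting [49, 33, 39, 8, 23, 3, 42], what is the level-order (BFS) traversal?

Tree insertion order: [49, 33, 39, 8, 23, 3, 42]
Tree (level-order array): [49, 33, None, 8, 39, 3, 23, None, 42]
BFS from the root, enqueuing left then right child of each popped node:
  queue [49] -> pop 49, enqueue [33], visited so far: [49]
  queue [33] -> pop 33, enqueue [8, 39], visited so far: [49, 33]
  queue [8, 39] -> pop 8, enqueue [3, 23], visited so far: [49, 33, 8]
  queue [39, 3, 23] -> pop 39, enqueue [42], visited so far: [49, 33, 8, 39]
  queue [3, 23, 42] -> pop 3, enqueue [none], visited so far: [49, 33, 8, 39, 3]
  queue [23, 42] -> pop 23, enqueue [none], visited so far: [49, 33, 8, 39, 3, 23]
  queue [42] -> pop 42, enqueue [none], visited so far: [49, 33, 8, 39, 3, 23, 42]
Result: [49, 33, 8, 39, 3, 23, 42]


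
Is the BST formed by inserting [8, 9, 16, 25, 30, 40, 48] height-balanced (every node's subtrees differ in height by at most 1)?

Tree (level-order array): [8, None, 9, None, 16, None, 25, None, 30, None, 40, None, 48]
Definition: a tree is height-balanced if, at every node, |h(left) - h(right)| <= 1 (empty subtree has height -1).
Bottom-up per-node check:
  node 48: h_left=-1, h_right=-1, diff=0 [OK], height=0
  node 40: h_left=-1, h_right=0, diff=1 [OK], height=1
  node 30: h_left=-1, h_right=1, diff=2 [FAIL (|-1-1|=2 > 1)], height=2
  node 25: h_left=-1, h_right=2, diff=3 [FAIL (|-1-2|=3 > 1)], height=3
  node 16: h_left=-1, h_right=3, diff=4 [FAIL (|-1-3|=4 > 1)], height=4
  node 9: h_left=-1, h_right=4, diff=5 [FAIL (|-1-4|=5 > 1)], height=5
  node 8: h_left=-1, h_right=5, diff=6 [FAIL (|-1-5|=6 > 1)], height=6
Node 30 violates the condition: |-1 - 1| = 2 > 1.
Result: Not balanced


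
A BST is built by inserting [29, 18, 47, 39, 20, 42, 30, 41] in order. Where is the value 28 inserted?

Starting tree (level order): [29, 18, 47, None, 20, 39, None, None, None, 30, 42, None, None, 41]
Insertion path: 29 -> 18 -> 20
Result: insert 28 as right child of 20
Final tree (level order): [29, 18, 47, None, 20, 39, None, None, 28, 30, 42, None, None, None, None, 41]


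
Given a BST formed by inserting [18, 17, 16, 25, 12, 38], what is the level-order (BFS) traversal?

Tree insertion order: [18, 17, 16, 25, 12, 38]
Tree (level-order array): [18, 17, 25, 16, None, None, 38, 12]
BFS from the root, enqueuing left then right child of each popped node:
  queue [18] -> pop 18, enqueue [17, 25], visited so far: [18]
  queue [17, 25] -> pop 17, enqueue [16], visited so far: [18, 17]
  queue [25, 16] -> pop 25, enqueue [38], visited so far: [18, 17, 25]
  queue [16, 38] -> pop 16, enqueue [12], visited so far: [18, 17, 25, 16]
  queue [38, 12] -> pop 38, enqueue [none], visited so far: [18, 17, 25, 16, 38]
  queue [12] -> pop 12, enqueue [none], visited so far: [18, 17, 25, 16, 38, 12]
Result: [18, 17, 25, 16, 38, 12]


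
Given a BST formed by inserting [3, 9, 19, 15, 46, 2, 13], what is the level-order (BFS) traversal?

Tree insertion order: [3, 9, 19, 15, 46, 2, 13]
Tree (level-order array): [3, 2, 9, None, None, None, 19, 15, 46, 13]
BFS from the root, enqueuing left then right child of each popped node:
  queue [3] -> pop 3, enqueue [2, 9], visited so far: [3]
  queue [2, 9] -> pop 2, enqueue [none], visited so far: [3, 2]
  queue [9] -> pop 9, enqueue [19], visited so far: [3, 2, 9]
  queue [19] -> pop 19, enqueue [15, 46], visited so far: [3, 2, 9, 19]
  queue [15, 46] -> pop 15, enqueue [13], visited so far: [3, 2, 9, 19, 15]
  queue [46, 13] -> pop 46, enqueue [none], visited so far: [3, 2, 9, 19, 15, 46]
  queue [13] -> pop 13, enqueue [none], visited so far: [3, 2, 9, 19, 15, 46, 13]
Result: [3, 2, 9, 19, 15, 46, 13]


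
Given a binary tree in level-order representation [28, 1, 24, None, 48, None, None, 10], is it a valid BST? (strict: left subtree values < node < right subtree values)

Level-order array: [28, 1, 24, None, 48, None, None, 10]
Validate using subtree bounds (lo, hi): at each node, require lo < value < hi,
then recurse left with hi=value and right with lo=value.
Preorder trace (stopping at first violation):
  at node 28 with bounds (-inf, +inf): OK
  at node 1 with bounds (-inf, 28): OK
  at node 48 with bounds (1, 28): VIOLATION
Node 48 violates its bound: not (1 < 48 < 28).
Result: Not a valid BST


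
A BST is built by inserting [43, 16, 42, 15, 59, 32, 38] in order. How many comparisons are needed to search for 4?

Search path for 4: 43 -> 16 -> 15
Found: False
Comparisons: 3


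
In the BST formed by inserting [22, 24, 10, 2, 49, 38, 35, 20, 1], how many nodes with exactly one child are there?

Tree built from: [22, 24, 10, 2, 49, 38, 35, 20, 1]
Tree (level-order array): [22, 10, 24, 2, 20, None, 49, 1, None, None, None, 38, None, None, None, 35]
Rule: These are nodes with exactly 1 non-null child.
Per-node child counts:
  node 22: 2 child(ren)
  node 10: 2 child(ren)
  node 2: 1 child(ren)
  node 1: 0 child(ren)
  node 20: 0 child(ren)
  node 24: 1 child(ren)
  node 49: 1 child(ren)
  node 38: 1 child(ren)
  node 35: 0 child(ren)
Matching nodes: [2, 24, 49, 38]
Count of nodes with exactly one child: 4


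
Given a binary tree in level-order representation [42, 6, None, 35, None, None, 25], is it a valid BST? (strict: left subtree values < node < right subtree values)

Level-order array: [42, 6, None, 35, None, None, 25]
Validate using subtree bounds (lo, hi): at each node, require lo < value < hi,
then recurse left with hi=value and right with lo=value.
Preorder trace (stopping at first violation):
  at node 42 with bounds (-inf, +inf): OK
  at node 6 with bounds (-inf, 42): OK
  at node 35 with bounds (-inf, 6): VIOLATION
Node 35 violates its bound: not (-inf < 35 < 6).
Result: Not a valid BST


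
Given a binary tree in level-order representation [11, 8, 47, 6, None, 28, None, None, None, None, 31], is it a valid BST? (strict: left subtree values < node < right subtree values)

Level-order array: [11, 8, 47, 6, None, 28, None, None, None, None, 31]
Validate using subtree bounds (lo, hi): at each node, require lo < value < hi,
then recurse left with hi=value and right with lo=value.
Preorder trace (stopping at first violation):
  at node 11 with bounds (-inf, +inf): OK
  at node 8 with bounds (-inf, 11): OK
  at node 6 with bounds (-inf, 8): OK
  at node 47 with bounds (11, +inf): OK
  at node 28 with bounds (11, 47): OK
  at node 31 with bounds (28, 47): OK
No violation found at any node.
Result: Valid BST


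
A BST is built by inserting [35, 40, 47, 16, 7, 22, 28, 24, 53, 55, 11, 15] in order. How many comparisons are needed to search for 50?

Search path for 50: 35 -> 40 -> 47 -> 53
Found: False
Comparisons: 4


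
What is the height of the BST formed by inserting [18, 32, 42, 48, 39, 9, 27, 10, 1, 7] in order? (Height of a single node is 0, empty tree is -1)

Insertion order: [18, 32, 42, 48, 39, 9, 27, 10, 1, 7]
Tree (level-order array): [18, 9, 32, 1, 10, 27, 42, None, 7, None, None, None, None, 39, 48]
Compute height bottom-up (empty subtree = -1):
  height(7) = 1 + max(-1, -1) = 0
  height(1) = 1 + max(-1, 0) = 1
  height(10) = 1 + max(-1, -1) = 0
  height(9) = 1 + max(1, 0) = 2
  height(27) = 1 + max(-1, -1) = 0
  height(39) = 1 + max(-1, -1) = 0
  height(48) = 1 + max(-1, -1) = 0
  height(42) = 1 + max(0, 0) = 1
  height(32) = 1 + max(0, 1) = 2
  height(18) = 1 + max(2, 2) = 3
Height = 3


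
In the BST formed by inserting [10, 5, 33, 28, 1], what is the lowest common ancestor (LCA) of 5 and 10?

Tree insertion order: [10, 5, 33, 28, 1]
Tree (level-order array): [10, 5, 33, 1, None, 28]
In a BST, the LCA of p=5, q=10 is the first node v on the
root-to-leaf path with p <= v <= q (go left if both < v, right if both > v).
Walk from root:
  at 10: 5 <= 10 <= 10, this is the LCA
LCA = 10


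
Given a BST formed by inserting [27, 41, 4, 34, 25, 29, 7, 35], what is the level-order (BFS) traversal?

Tree insertion order: [27, 41, 4, 34, 25, 29, 7, 35]
Tree (level-order array): [27, 4, 41, None, 25, 34, None, 7, None, 29, 35]
BFS from the root, enqueuing left then right child of each popped node:
  queue [27] -> pop 27, enqueue [4, 41], visited so far: [27]
  queue [4, 41] -> pop 4, enqueue [25], visited so far: [27, 4]
  queue [41, 25] -> pop 41, enqueue [34], visited so far: [27, 4, 41]
  queue [25, 34] -> pop 25, enqueue [7], visited so far: [27, 4, 41, 25]
  queue [34, 7] -> pop 34, enqueue [29, 35], visited so far: [27, 4, 41, 25, 34]
  queue [7, 29, 35] -> pop 7, enqueue [none], visited so far: [27, 4, 41, 25, 34, 7]
  queue [29, 35] -> pop 29, enqueue [none], visited so far: [27, 4, 41, 25, 34, 7, 29]
  queue [35] -> pop 35, enqueue [none], visited so far: [27, 4, 41, 25, 34, 7, 29, 35]
Result: [27, 4, 41, 25, 34, 7, 29, 35]


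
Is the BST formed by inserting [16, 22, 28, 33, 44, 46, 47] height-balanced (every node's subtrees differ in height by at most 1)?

Tree (level-order array): [16, None, 22, None, 28, None, 33, None, 44, None, 46, None, 47]
Definition: a tree is height-balanced if, at every node, |h(left) - h(right)| <= 1 (empty subtree has height -1).
Bottom-up per-node check:
  node 47: h_left=-1, h_right=-1, diff=0 [OK], height=0
  node 46: h_left=-1, h_right=0, diff=1 [OK], height=1
  node 44: h_left=-1, h_right=1, diff=2 [FAIL (|-1-1|=2 > 1)], height=2
  node 33: h_left=-1, h_right=2, diff=3 [FAIL (|-1-2|=3 > 1)], height=3
  node 28: h_left=-1, h_right=3, diff=4 [FAIL (|-1-3|=4 > 1)], height=4
  node 22: h_left=-1, h_right=4, diff=5 [FAIL (|-1-4|=5 > 1)], height=5
  node 16: h_left=-1, h_right=5, diff=6 [FAIL (|-1-5|=6 > 1)], height=6
Node 44 violates the condition: |-1 - 1| = 2 > 1.
Result: Not balanced
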